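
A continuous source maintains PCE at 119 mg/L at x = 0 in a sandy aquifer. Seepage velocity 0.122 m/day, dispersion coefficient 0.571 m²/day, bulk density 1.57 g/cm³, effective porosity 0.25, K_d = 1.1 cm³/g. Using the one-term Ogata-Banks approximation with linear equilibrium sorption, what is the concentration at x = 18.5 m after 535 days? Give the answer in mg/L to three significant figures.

14.5 mg/L

Retardation factor R = 1 + ρ_b·K_d/n = 1 + 1.57 × 1.1/0.25 = 7.908.
Sorption retards both mechanisms: v_R = v/R = 0.01543 m/day, D_R = D/R = 0.07221 m²/day.
v_R·t = 0.01543 × 535 = 8.25505 m; 2√(D_R t) = 12.43 m; argument = (18.5 − 8.25505)/12.43 = 0.8242.
C = C₀ × ½·erfc(0.8242) = 119 × 0.1219 = 14.5 mg/L.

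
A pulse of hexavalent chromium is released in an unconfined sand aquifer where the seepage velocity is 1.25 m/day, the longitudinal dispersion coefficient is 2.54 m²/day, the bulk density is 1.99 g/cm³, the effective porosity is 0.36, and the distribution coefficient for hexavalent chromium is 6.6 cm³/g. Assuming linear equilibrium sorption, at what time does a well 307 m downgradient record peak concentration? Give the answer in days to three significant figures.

9150 days

Retardation factor R = 1 + ρ_b·K_d/n = 1 + 1.99 × 6.6/0.36 = 37.48.
Sorption retards both mechanisms: v_R = v/R = 0.03335 m/day, D_R = D/R = 0.06777 m²/day.
Peak time from v_R²t² + 2D_R t − x² = 0: t = (√(D_R² + v_R²x²) − D_R)/v_R².
√(D_R² + v_R²x²) = √(0.06777² + 0.03335² × 307²) = 10.24; v_R² = 0.001112.
t = (10.24 − 0.06777)/0.001112 = 9150 days.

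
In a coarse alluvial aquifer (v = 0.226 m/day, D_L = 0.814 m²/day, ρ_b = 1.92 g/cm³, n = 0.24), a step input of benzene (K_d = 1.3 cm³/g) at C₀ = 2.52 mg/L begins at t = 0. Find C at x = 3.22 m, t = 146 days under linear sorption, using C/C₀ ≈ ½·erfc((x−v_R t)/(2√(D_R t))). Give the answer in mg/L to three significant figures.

Retardation factor R = 1 + ρ_b·K_d/n = 1 + 1.92 × 1.3/0.24 = 11.40.
Sorption retards both mechanisms: v_R = v/R = 0.01982 m/day, D_R = D/R = 0.07140 m²/day.
v_R·t = 0.01982 × 146 = 2.89372 m; 2√(D_R t) = 6.457 m; argument = (3.22 − 2.89372)/6.457 = 0.05053.
C = C₀ × ½·erfc(0.05053) = 2.52 × 0.4715 = 1.19 mg/L.

1.19 mg/L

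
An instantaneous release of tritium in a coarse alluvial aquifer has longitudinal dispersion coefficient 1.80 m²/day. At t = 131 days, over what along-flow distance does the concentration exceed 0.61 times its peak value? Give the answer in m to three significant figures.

43.2 m

The plume is Gaussian with σ = √(2Dt) = √(2 × 1.80 × 131) = 21.72 m.
C/C_peak = exp(−Δx²/(2σ²)) = 0.61 ⇒ Δx = σ·√(−2 ln 0.61) = 21.72 × 0.9943 = 21.60 m.
Width = 2Δx = 43.2 m.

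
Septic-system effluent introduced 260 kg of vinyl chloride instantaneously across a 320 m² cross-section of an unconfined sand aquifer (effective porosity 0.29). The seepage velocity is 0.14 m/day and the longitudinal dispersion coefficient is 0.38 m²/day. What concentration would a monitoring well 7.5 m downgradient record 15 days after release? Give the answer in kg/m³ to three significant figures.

0.0921 kg/m³

For an instantaneous plane source, C(x,t) = M/(n_e·A·√(4πDt)) · exp(−(x−vt)²/(4Dt)), with n_e·A the pore (flow) area.
Plume center vt = 0.14 × 15 = 2.1 m, so the well at 7.5 m is 5.4 m downgradient of the peak.
√(4πDt) = 8.463 m, giving peak height M/(n_e·A·√(4πDt)) = 260/(0.29 × 320 × 8.463) = 0.3311 kg/m³.
(x−vt)²/(4Dt) = (5.4)²/(4 × 0.38 × 15) = 1.279; exp(−1.279) = 0.2783.
C = 0.3311 × 0.2783 = 0.0921 kg/m³.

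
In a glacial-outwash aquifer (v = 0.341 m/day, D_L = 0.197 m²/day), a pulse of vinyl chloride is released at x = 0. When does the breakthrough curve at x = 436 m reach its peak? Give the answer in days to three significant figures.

For the 1D instantaneous-source solution, setting ∂C/∂t = 0 at fixed x gives v²t² + 2Dt − x² = 0, so t = (√(D² + v²x²) − D)/v².
√(D² + v²x²) = √(0.197² + 0.341² × 436²) = 148.7; v² = 0.116281.
t = (148.7 − 0.197)/0.116281 = 1280 days (vs. the pure-advection estimate x/v = 1280 d).

1280 days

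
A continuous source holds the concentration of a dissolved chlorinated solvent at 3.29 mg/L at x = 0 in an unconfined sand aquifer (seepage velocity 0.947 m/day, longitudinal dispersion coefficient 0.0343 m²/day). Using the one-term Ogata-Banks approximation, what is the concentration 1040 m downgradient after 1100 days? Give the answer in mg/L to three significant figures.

For a continuous step input, C/C₀ ≈ ½·erfc((x−vt)/(2√(Dt))).
vt = 0.947 × 1100 = 1041.7 m and 2√(Dt) = 2√(0.0343 × 1100) = 12.28 m.
Argument (x−vt)/(2√(Dt)) = (1040 − 1041.7)/12.28 = -0.1384; ½·erfc(-0.1384) = 0.5776.
C = 3.29 × 0.5776 = 1.90 mg/L.

1.90 mg/L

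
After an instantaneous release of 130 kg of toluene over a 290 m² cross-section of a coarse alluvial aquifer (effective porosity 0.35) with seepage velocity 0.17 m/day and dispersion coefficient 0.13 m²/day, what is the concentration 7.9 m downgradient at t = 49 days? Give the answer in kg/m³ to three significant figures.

For an instantaneous plane source, C(x,t) = M/(n_e·A·√(4πDt)) · exp(−(x−vt)²/(4Dt)), with n_e·A the pore (flow) area.
Plume center vt = 0.17 × 49 = 8.33 m, so the well at 7.9 m is 0.43 m upgradient of the peak.
√(4πDt) = 8.947 m, giving peak height M/(n_e·A·√(4πDt)) = 130/(0.35 × 290 × 8.947) = 0.1432 kg/m³.
(x−vt)²/(4Dt) = (-0.43)²/(4 × 0.13 × 49) = 0.007257; exp(−0.007257) = 0.9928.
C = 0.1432 × 0.9928 = 0.142 kg/m³.

0.142 kg/m³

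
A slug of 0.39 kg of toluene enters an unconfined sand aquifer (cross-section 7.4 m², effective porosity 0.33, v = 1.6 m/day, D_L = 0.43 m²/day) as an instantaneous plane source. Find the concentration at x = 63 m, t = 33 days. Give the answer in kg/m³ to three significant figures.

0.00191 kg/m³

For an instantaneous plane source, C(x,t) = M/(n_e·A·√(4πDt)) · exp(−(x−vt)²/(4Dt)), with n_e·A the pore (flow) area.
Plume center vt = 1.6 × 33 = 52.8 m, so the well at 63 m is 10.2 m downgradient of the peak.
√(4πDt) = 13.35 m, giving peak height M/(n_e·A·√(4πDt)) = 0.39/(0.33 × 7.4 × 13.35) = 0.01196 kg/m³.
(x−vt)²/(4Dt) = (10.2)²/(4 × 0.43 × 33) = 1.833; exp(−1.833) = 0.1599.
C = 0.01196 × 0.1599 = 0.00191 kg/m³.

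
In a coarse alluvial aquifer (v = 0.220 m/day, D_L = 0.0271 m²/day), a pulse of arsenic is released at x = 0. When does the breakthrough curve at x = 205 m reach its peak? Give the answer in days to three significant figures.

For the 1D instantaneous-source solution, setting ∂C/∂t = 0 at fixed x gives v²t² + 2Dt − x² = 0, so t = (√(D² + v²x²) − D)/v².
√(D² + v²x²) = √(0.0271² + 0.220² × 205²) = 45.10; v² = 0.0484.
t = (45.10 − 0.0271)/0.0484 = 931 days (vs. the pure-advection estimate x/v = 932 d).

931 days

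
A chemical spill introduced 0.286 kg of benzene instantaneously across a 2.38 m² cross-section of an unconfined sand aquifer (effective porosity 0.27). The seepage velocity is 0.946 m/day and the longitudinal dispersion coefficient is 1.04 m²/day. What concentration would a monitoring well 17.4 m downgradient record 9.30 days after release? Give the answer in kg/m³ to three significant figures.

0.00596 kg/m³

For an instantaneous plane source, C(x,t) = M/(n_e·A·√(4πDt)) · exp(−(x−vt)²/(4Dt)), with n_e·A the pore (flow) area.
Plume center vt = 0.946 × 9.30 = 8.7978 m, so the well at 17.4 m is 8.6022 m downgradient of the peak.
√(4πDt) = 11.02 m, giving peak height M/(n_e·A·√(4πDt)) = 0.286/(0.27 × 2.38 × 11.02) = 0.04039 kg/m³.
(x−vt)²/(4Dt) = (8.6022)²/(4 × 1.04 × 9.30) = 1.913; exp(−1.913) = 0.1476.
C = 0.04039 × 0.1476 = 0.00596 kg/m³.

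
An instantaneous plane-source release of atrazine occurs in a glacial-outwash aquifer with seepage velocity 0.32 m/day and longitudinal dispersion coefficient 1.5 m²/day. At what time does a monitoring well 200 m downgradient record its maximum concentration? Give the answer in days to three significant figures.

For the 1D instantaneous-source solution, setting ∂C/∂t = 0 at fixed x gives v²t² + 2Dt − x² = 0, so t = (√(D² + v²x²) − D)/v².
√(D² + v²x²) = √(1.5² + 0.32² × 200²) = 64.02; v² = 0.1024.
t = (64.02 − 1.5)/0.1024 = 611 days (vs. the pure-advection estimate x/v = 625 d).

611 days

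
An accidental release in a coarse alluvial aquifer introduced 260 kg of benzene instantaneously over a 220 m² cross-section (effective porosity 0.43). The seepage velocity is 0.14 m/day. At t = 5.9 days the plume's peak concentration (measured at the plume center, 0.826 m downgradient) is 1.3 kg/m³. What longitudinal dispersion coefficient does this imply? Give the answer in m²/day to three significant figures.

0.0603 m²/day

At the plume center C_max = M/(n_e·A·√(4πDt)), so D = M²/(4πt·(n_e·A·C_max)²).
n_e·A·C_max = 0.43 × 220 × 1.3 = 123.0 kg/m.
D = 260²/(4π × 5.9 × 123.0²) = 0.0603 m²/day.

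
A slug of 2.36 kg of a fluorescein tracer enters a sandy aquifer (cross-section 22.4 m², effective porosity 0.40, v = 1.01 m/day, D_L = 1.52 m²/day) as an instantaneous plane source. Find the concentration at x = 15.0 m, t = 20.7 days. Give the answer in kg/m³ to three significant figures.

0.0100 kg/m³

For an instantaneous plane source, C(x,t) = M/(n_e·A·√(4πDt)) · exp(−(x−vt)²/(4Dt)), with n_e·A the pore (flow) area.
Plume center vt = 1.01 × 20.7 = 20.907 m, so the well at 15.0 m is 5.907 m upgradient of the peak.
√(4πDt) = 19.88 m, giving peak height M/(n_e·A·√(4πDt)) = 2.36/(0.40 × 22.4 × 19.88) = 0.01325 kg/m³.
(x−vt)²/(4Dt) = (-5.907)²/(4 × 1.52 × 20.7) = 0.2772; exp(−0.2772) = 0.7579.
C = 0.01325 × 0.7579 = 0.0100 kg/m³.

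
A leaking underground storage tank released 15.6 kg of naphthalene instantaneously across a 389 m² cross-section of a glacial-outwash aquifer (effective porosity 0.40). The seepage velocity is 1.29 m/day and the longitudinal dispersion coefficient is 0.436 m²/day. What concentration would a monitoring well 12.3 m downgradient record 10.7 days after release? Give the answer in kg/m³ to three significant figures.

0.0116 kg/m³

For an instantaneous plane source, C(x,t) = M/(n_e·A·√(4πDt)) · exp(−(x−vt)²/(4Dt)), with n_e·A the pore (flow) area.
Plume center vt = 1.29 × 10.7 = 13.803 m, so the well at 12.3 m is 1.503 m upgradient of the peak.
√(4πDt) = 7.657 m, giving peak height M/(n_e·A·√(4πDt)) = 15.6/(0.40 × 389 × 7.657) = 0.01309 kg/m³.
(x−vt)²/(4Dt) = (-1.503)²/(4 × 0.436 × 10.7) = 0.1211; exp(−0.1211) = 0.8859.
C = 0.01309 × 0.8859 = 0.0116 kg/m³.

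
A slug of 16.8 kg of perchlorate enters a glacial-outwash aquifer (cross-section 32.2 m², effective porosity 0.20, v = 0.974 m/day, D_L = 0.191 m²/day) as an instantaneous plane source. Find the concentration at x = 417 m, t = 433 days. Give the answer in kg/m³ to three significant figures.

0.0756 kg/m³

For an instantaneous plane source, C(x,t) = M/(n_e·A·√(4πDt)) · exp(−(x−vt)²/(4Dt)), with n_e·A the pore (flow) area.
Plume center vt = 0.974 × 433 = 421.742 m, so the well at 417 m is 4.742 m upgradient of the peak.
√(4πDt) = 32.24 m, giving peak height M/(n_e·A·√(4πDt)) = 16.8/(0.20 × 32.2 × 32.24) = 0.08091 kg/m³.
(x−vt)²/(4Dt) = (-4.742)²/(4 × 0.191 × 433) = 0.06797; exp(−0.06797) = 0.9343.
C = 0.08091 × 0.9343 = 0.0756 kg/m³.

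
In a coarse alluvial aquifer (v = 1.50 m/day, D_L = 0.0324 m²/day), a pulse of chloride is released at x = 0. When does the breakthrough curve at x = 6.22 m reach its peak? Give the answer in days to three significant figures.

For the 1D instantaneous-source solution, setting ∂C/∂t = 0 at fixed x gives v²t² + 2Dt − x² = 0, so t = (√(D² + v²x²) − D)/v².
√(D² + v²x²) = √(0.0324² + 1.50² × 6.22²) = 9.330; v² = 2.25.
t = (9.330 − 0.0324)/2.25 = 4.13 days (vs. the pure-advection estimate x/v = 4.15 d).

4.13 days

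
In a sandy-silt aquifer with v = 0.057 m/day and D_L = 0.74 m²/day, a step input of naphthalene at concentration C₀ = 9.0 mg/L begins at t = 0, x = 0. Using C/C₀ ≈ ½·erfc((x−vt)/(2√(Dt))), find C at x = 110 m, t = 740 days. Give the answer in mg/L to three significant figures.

For a continuous step input, C/C₀ ≈ ½·erfc((x−vt)/(2√(Dt))).
vt = 0.057 × 740 = 42.18 m and 2√(Dt) = 2√(0.74 × 740) = 46.80 m.
Argument (x−vt)/(2√(Dt)) = (110 − 42.18)/46.80 = 1.449; ½·erfc(1.449) = 0.02022.
C = 9.0 × 0.02022 = 0.182 mg/L.

0.182 mg/L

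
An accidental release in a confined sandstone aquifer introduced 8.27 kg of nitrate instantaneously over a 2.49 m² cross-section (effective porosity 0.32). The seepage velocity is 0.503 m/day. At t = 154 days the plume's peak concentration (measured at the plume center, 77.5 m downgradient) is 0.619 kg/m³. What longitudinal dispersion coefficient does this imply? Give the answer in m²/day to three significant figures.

At the plume center C_max = M/(n_e·A·√(4πDt)), so D = M²/(4πt·(n_e·A·C_max)²).
n_e·A·C_max = 0.32 × 2.49 × 0.619 = 0.4932 kg/m.
D = 8.27²/(4π × 154 × 0.4932²) = 0.145 m²/day.

0.145 m²/day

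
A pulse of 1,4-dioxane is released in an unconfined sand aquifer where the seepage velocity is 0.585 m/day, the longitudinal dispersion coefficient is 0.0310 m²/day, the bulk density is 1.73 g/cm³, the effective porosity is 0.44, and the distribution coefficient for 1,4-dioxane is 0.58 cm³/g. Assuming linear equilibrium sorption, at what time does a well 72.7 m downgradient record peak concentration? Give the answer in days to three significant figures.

407 days

Retardation factor R = 1 + ρ_b·K_d/n = 1 + 1.73 × 0.58/0.44 = 3.280.
Sorption retards both mechanisms: v_R = v/R = 0.1784 m/day, D_R = D/R = 0.009451 m²/day.
Peak time from v_R²t² + 2D_R t − x² = 0: t = (√(D_R² + v_R²x²) − D_R)/v_R².
√(D_R² + v_R²x²) = √(0.009451² + 0.1784² × 72.7²) = 12.97; v_R² = 0.03183.
t = (12.97 − 0.009451)/0.03183 = 407 days.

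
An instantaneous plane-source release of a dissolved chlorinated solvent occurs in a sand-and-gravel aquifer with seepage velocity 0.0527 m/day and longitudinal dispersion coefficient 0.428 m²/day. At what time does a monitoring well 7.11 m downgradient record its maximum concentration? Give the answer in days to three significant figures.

For the 1D instantaneous-source solution, setting ∂C/∂t = 0 at fixed x gives v²t² + 2Dt − x² = 0, so t = (√(D² + v²x²) − D)/v².
√(D² + v²x²) = √(0.428² + 0.0527² × 7.11²) = 0.5688; v² = 0.00277729.
t = (0.5688 − 0.428)/0.00277729 = 50.7 days (vs. the pure-advection estimate x/v = 135 d).

50.7 days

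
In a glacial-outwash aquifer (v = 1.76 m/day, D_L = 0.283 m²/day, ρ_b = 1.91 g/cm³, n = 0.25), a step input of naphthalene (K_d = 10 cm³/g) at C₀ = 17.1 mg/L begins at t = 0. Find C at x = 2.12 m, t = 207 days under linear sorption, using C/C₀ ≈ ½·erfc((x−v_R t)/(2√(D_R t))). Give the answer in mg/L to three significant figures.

16.8 mg/L

Retardation factor R = 1 + ρ_b·K_d/n = 1 + 1.91 × 10/0.25 = 77.40.
Sorption retards both mechanisms: v_R = v/R = 0.02274 m/day, D_R = D/R = 0.003656 m²/day.
v_R·t = 0.02274 × 207 = 4.70718 m; 2√(D_R t) = 1.740 m; argument = (2.12 − 4.70718)/1.740 = -1.487.
C = C₀ × ½·erfc(-1.487) = 17.1 × 0.9823 = 16.8 mg/L.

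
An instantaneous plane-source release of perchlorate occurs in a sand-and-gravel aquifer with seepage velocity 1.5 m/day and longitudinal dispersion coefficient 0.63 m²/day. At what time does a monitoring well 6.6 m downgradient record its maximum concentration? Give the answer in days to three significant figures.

For the 1D instantaneous-source solution, setting ∂C/∂t = 0 at fixed x gives v²t² + 2Dt − x² = 0, so t = (√(D² + v²x²) − D)/v².
√(D² + v²x²) = √(0.63² + 1.5² × 6.6²) = 9.920; v² = 2.25.
t = (9.920 − 0.63)/2.25 = 4.13 days (vs. the pure-advection estimate x/v = 4.40 d).

4.13 days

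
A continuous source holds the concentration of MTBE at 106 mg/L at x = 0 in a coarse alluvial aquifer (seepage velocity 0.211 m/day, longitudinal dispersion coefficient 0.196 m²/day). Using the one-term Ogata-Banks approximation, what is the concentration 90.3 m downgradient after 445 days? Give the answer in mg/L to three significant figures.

For a continuous step input, C/C₀ ≈ ½·erfc((x−vt)/(2√(Dt))).
vt = 0.211 × 445 = 93.895 m and 2√(Dt) = 2√(0.196 × 445) = 18.68 m.
Argument (x−vt)/(2√(Dt)) = (90.3 − 93.895)/18.68 = -0.1925; ½·erfc(-0.1925) = 0.6073.
C = 106 × 0.6073 = 64.4 mg/L.

64.4 mg/L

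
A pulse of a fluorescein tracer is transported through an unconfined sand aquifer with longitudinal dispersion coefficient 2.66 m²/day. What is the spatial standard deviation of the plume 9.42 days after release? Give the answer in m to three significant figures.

Dispersive spreading gives a Gaussian with σ² = 2Dt; advection only shifts the center.
σ = √(2 × 2.66 × 9.42) = 7.08 m.

7.08 m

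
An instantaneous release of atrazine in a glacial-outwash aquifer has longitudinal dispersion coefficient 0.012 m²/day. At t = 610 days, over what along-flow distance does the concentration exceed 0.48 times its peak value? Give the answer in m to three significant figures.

The plume is Gaussian with σ = √(2Dt) = √(2 × 0.012 × 610) = 3.826 m.
C/C_peak = exp(−Δx²/(2σ²)) = 0.48 ⇒ Δx = σ·√(−2 ln 0.48) = 3.826 × 1.212 = 4.637 m.
Width = 2Δx = 9.27 m.

9.27 m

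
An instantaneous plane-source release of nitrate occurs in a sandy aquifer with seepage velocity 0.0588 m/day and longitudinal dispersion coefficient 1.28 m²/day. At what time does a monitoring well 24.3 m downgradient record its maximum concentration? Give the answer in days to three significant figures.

For the 1D instantaneous-source solution, setting ∂C/∂t = 0 at fixed x gives v²t² + 2Dt − x² = 0, so t = (√(D² + v²x²) − D)/v².
√(D² + v²x²) = √(1.28² + 0.0588² × 24.3²) = 1.918; v² = 0.00345744.
t = (1.918 − 1.28)/0.00345744 = 185 days (vs. the pure-advection estimate x/v = 413 d).

185 days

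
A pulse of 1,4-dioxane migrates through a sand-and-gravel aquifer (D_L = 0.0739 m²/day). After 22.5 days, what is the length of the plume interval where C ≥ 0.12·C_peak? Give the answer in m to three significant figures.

7.51 m

The plume is Gaussian with σ = √(2Dt) = √(2 × 0.0739 × 22.5) = 1.824 m.
C/C_peak = exp(−Δx²/(2σ²)) = 0.12 ⇒ Δx = σ·√(−2 ln 0.12) = 1.824 × 2.059 = 3.756 m.
Width = 2Δx = 7.51 m.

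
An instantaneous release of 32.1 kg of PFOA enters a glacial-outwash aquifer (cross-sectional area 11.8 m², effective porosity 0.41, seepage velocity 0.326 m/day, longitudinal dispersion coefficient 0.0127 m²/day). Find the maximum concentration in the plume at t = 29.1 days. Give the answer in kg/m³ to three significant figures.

3.08 kg/m³

The peak of an instantaneous 1D plume sits at x = vt; there the Gaussian factor is 1 and C_max = M/(n_e·A·√(4πDt)), where n_e·A is the pore area the mass is dissolved in.
√(4πDt) = √(4π × 0.0127 × 29.1) = 2.155 m, so C_max = 32.1/(0.41 × 11.8 × 2.155) = 3.08 kg/m³.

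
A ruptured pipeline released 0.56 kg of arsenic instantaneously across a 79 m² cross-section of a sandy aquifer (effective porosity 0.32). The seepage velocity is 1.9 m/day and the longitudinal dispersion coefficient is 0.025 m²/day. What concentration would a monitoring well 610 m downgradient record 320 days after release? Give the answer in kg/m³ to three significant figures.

For an instantaneous plane source, C(x,t) = M/(n_e·A·√(4πDt)) · exp(−(x−vt)²/(4Dt)), with n_e·A the pore (flow) area.
Plume center vt = 1.9 × 320 = 608 m, so the well at 610 m is 2 m downgradient of the peak.
√(4πDt) = 10.03 m, giving peak height M/(n_e·A·√(4πDt)) = 0.56/(0.32 × 79 × 10.03) = 0.002209 kg/m³.
(x−vt)²/(4Dt) = (2)²/(4 × 0.025 × 320) = 0.1250; exp(−0.1250) = 0.8825.
C = 0.002209 × 0.8825 = 0.00195 kg/m³.

0.00195 kg/m³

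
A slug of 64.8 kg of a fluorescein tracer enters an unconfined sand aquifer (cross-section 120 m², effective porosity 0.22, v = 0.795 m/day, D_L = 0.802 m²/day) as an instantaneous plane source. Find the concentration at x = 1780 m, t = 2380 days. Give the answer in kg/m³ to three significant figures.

0.00306 kg/m³

For an instantaneous plane source, C(x,t) = M/(n_e·A·√(4πDt)) · exp(−(x−vt)²/(4Dt)), with n_e·A the pore (flow) area.
Plume center vt = 0.795 × 2380 = 1892.1 m, so the well at 1780 m is 112.1 m upgradient of the peak.
√(4πDt) = 154.9 m, giving peak height M/(n_e·A·√(4πDt)) = 64.8/(0.22 × 120 × 154.9) = 0.01585 kg/m³.
(x−vt)²/(4Dt) = (-112.1)²/(4 × 0.802 × 2380) = 1.646; exp(−1.646) = 0.1928.
C = 0.01585 × 0.1928 = 0.00306 kg/m³.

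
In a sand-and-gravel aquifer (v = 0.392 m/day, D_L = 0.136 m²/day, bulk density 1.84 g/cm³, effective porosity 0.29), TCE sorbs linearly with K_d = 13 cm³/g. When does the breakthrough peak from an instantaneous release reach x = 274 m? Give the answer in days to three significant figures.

58300 days

Retardation factor R = 1 + ρ_b·K_d/n = 1 + 1.84 × 13/0.29 = 83.48.
Sorption retards both mechanisms: v_R = v/R = 0.004696 m/day, D_R = D/R = 0.001629 m²/day.
Peak time from v_R²t² + 2D_R t − x² = 0: t = (√(D_R² + v_R²x²) − D_R)/v_R².
√(D_R² + v_R²x²) = √(0.001629² + 0.004696² × 274²) = 1.287; v_R² = 2.205e-05.
t = (1.287 − 0.001629)/2.205e-05 = 58300 days.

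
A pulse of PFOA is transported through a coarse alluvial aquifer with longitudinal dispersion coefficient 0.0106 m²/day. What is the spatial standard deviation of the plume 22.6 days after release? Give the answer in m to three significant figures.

0.692 m

Dispersive spreading gives a Gaussian with σ² = 2Dt; advection only shifts the center.
σ = √(2 × 0.0106 × 22.6) = 0.692 m.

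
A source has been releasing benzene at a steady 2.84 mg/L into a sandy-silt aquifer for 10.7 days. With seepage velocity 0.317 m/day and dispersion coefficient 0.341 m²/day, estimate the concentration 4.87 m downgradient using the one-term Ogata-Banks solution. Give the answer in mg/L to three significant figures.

For a continuous step input, C/C₀ ≈ ½·erfc((x−vt)/(2√(Dt))).
vt = 0.317 × 10.7 = 3.3919 m and 2√(Dt) = 2√(0.341 × 10.7) = 3.820 m.
Argument (x−vt)/(2√(Dt)) = (4.87 − 3.3919)/3.820 = 0.3869; ½·erfc(0.3869) = 0.2921.
C = 2.84 × 0.2921 = 0.830 mg/L.

0.830 mg/L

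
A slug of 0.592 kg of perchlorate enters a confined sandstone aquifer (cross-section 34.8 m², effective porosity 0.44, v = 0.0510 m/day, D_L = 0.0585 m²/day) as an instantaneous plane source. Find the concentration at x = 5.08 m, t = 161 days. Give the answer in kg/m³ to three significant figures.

0.00274 kg/m³

For an instantaneous plane source, C(x,t) = M/(n_e·A·√(4πDt)) · exp(−(x−vt)²/(4Dt)), with n_e·A the pore (flow) area.
Plume center vt = 0.0510 × 161 = 8.211 m, so the well at 5.08 m is 3.131 m upgradient of the peak.
√(4πDt) = 10.88 m, giving peak height M/(n_e·A·√(4πDt)) = 0.592/(0.44 × 34.8 × 10.88) = 0.003554 kg/m³.
(x−vt)²/(4Dt) = (-3.131)²/(4 × 0.0585 × 161) = 0.2602; exp(−0.2602) = 0.7709.
C = 0.003554 × 0.7709 = 0.00274 kg/m³.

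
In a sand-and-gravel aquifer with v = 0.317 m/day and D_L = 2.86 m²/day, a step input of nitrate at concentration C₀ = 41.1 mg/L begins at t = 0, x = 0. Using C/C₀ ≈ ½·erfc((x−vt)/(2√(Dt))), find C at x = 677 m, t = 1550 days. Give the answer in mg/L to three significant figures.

For a continuous step input, C/C₀ ≈ ½·erfc((x−vt)/(2√(Dt))).
vt = 0.317 × 1550 = 491.35 m and 2√(Dt) = 2√(2.86 × 1550) = 133.2 m.
Argument (x−vt)/(2√(Dt)) = (677 − 491.35)/133.2 = 1.394; ½·erfc(1.394) = 0.02434.
C = 41.1 × 0.02434 = 1.00 mg/L.

1.00 mg/L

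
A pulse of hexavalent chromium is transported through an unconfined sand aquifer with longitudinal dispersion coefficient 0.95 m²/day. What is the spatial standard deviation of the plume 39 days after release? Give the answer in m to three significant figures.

8.61 m

Dispersive spreading gives a Gaussian with σ² = 2Dt; advection only shifts the center.
σ = √(2 × 0.95 × 39) = 8.61 m.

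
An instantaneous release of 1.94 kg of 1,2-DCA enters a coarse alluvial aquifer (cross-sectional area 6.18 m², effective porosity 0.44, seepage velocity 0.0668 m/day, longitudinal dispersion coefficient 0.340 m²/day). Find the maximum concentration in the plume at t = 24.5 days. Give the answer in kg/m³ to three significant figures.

0.0697 kg/m³

The peak of an instantaneous 1D plume sits at x = vt; there the Gaussian factor is 1 and C_max = M/(n_e·A·√(4πDt)), where n_e·A is the pore area the mass is dissolved in.
√(4πDt) = √(4π × 0.340 × 24.5) = 10.23 m, so C_max = 1.94/(0.44 × 6.18 × 10.23) = 0.0697 kg/m³.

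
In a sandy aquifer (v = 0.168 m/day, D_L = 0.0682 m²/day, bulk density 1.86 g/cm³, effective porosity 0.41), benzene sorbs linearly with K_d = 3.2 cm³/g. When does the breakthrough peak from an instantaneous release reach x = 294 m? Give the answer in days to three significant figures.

27100 days

Retardation factor R = 1 + ρ_b·K_d/n = 1 + 1.86 × 3.2/0.41 = 15.52.
Sorption retards both mechanisms: v_R = v/R = 0.01082 m/day, D_R = D/R = 0.004394 m²/day.
Peak time from v_R²t² + 2D_R t − x² = 0: t = (√(D_R² + v_R²x²) − D_R)/v_R².
√(D_R² + v_R²x²) = √(0.004394² + 0.01082² × 294²) = 3.181; v_R² = 0.0001171.
t = (3.181 − 0.004394)/0.0001171 = 27100 days.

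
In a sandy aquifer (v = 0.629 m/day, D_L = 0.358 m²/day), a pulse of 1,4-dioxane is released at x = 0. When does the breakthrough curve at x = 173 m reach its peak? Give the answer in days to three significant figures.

274 days

For the 1D instantaneous-source solution, setting ∂C/∂t = 0 at fixed x gives v²t² + 2Dt − x² = 0, so t = (√(D² + v²x²) − D)/v².
√(D² + v²x²) = √(0.358² + 0.629² × 173²) = 108.8; v² = 0.395641.
t = (108.8 − 0.358)/0.395641 = 274 days (vs. the pure-advection estimate x/v = 275 d).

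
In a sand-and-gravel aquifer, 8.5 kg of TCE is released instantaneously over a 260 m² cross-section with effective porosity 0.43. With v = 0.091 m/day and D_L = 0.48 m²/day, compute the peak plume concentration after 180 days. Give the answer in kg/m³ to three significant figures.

0.00231 kg/m³

The peak of an instantaneous 1D plume sits at x = vt; there the Gaussian factor is 1 and C_max = M/(n_e·A·√(4πDt)), where n_e·A is the pore area the mass is dissolved in.
√(4πDt) = √(4π × 0.48 × 180) = 32.95 m, so C_max = 8.5/(0.43 × 260 × 32.95) = 0.00231 kg/m³.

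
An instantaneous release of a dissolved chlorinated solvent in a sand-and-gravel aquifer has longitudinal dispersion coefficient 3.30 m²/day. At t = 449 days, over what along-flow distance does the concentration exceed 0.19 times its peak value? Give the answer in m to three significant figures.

The plume is Gaussian with σ = √(2Dt) = √(2 × 3.30 × 449) = 54.44 m.
C/C_peak = exp(−Δx²/(2σ²)) = 0.19 ⇒ Δx = σ·√(−2 ln 0.19) = 54.44 × 1.822 = 99.19 m.
Width = 2Δx = 198 m.

198 m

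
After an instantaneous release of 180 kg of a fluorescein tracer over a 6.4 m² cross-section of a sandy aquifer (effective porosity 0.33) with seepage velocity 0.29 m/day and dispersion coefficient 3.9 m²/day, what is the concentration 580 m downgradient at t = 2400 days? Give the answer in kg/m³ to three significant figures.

0.173 kg/m³

For an instantaneous plane source, C(x,t) = M/(n_e·A·√(4πDt)) · exp(−(x−vt)²/(4Dt)), with n_e·A the pore (flow) area.
Plume center vt = 0.29 × 2400 = 696 m, so the well at 580 m is 116 m upgradient of the peak.
√(4πDt) = 343.0 m, giving peak height M/(n_e·A·√(4πDt)) = 180/(0.33 × 6.4 × 343.0) = 0.2485 kg/m³.
(x−vt)²/(4Dt) = (-116)²/(4 × 3.9 × 2400) = 0.3594; exp(−0.3594) = 0.6981.
C = 0.2485 × 0.6981 = 0.173 kg/m³.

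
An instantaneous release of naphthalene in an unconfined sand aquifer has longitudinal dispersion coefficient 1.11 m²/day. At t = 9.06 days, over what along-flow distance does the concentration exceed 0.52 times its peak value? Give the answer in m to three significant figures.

10.3 m

The plume is Gaussian with σ = √(2Dt) = √(2 × 1.11 × 9.06) = 4.485 m.
C/C_peak = exp(−Δx²/(2σ²)) = 0.52 ⇒ Δx = σ·√(−2 ln 0.52) = 4.485 × 1.144 = 5.131 m.
Width = 2Δx = 10.3 m.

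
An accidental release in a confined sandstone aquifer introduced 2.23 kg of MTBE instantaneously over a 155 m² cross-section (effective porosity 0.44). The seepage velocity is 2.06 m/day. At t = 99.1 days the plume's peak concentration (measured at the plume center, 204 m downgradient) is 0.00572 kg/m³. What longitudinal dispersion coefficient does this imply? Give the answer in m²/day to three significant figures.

0.0262 m²/day

At the plume center C_max = M/(n_e·A·√(4πDt)), so D = M²/(4πt·(n_e·A·C_max)²).
n_e·A·C_max = 0.44 × 155 × 0.00572 = 0.3901 kg/m.
D = 2.23²/(4π × 99.1 × 0.3901²) = 0.0262 m²/day.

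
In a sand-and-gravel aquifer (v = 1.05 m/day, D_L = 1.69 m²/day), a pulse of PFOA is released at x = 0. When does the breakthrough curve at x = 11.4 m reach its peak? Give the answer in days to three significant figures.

9.43 days

For the 1D instantaneous-source solution, setting ∂C/∂t = 0 at fixed x gives v²t² + 2Dt − x² = 0, so t = (√(D² + v²x²) − D)/v².
√(D² + v²x²) = √(1.69² + 1.05² × 11.4²) = 12.09; v² = 1.1025.
t = (12.09 − 1.69)/1.1025 = 9.43 days (vs. the pure-advection estimate x/v = 10.9 d).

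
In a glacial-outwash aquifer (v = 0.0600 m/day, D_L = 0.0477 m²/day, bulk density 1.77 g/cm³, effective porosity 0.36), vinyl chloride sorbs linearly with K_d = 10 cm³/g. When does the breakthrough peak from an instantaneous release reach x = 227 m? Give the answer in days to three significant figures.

189000 days

Retardation factor R = 1 + ρ_b·K_d/n = 1 + 1.77 × 10/0.36 = 50.17.
Sorption retards both mechanisms: v_R = v/R = 0.001196 m/day, D_R = D/R = 0.0009508 m²/day.
Peak time from v_R²t² + 2D_R t − x² = 0: t = (√(D_R² + v_R²x²) − D_R)/v_R².
√(D_R² + v_R²x²) = √(0.0009508² + 0.001196² × 227²) = 0.2715; v_R² = 1.430e-06.
t = (0.2715 − 0.0009508)/1.430e-06 = 189000 days.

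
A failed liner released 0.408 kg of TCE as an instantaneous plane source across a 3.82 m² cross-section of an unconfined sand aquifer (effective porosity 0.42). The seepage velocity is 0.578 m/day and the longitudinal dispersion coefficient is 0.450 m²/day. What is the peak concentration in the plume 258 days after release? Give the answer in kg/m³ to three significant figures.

0.00666 kg/m³

The peak of an instantaneous 1D plume sits at x = vt; there the Gaussian factor is 1 and C_max = M/(n_e·A·√(4πDt)), where n_e·A is the pore area the mass is dissolved in.
√(4πDt) = √(4π × 0.450 × 258) = 38.20 m, so C_max = 0.408/(0.42 × 3.82 × 38.20) = 0.00666 kg/m³.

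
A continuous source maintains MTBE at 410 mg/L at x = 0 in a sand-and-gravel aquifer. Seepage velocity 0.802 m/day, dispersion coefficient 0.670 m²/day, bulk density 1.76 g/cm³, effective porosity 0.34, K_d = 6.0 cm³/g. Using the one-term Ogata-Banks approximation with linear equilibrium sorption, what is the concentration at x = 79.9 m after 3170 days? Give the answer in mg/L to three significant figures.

197 mg/L

Retardation factor R = 1 + ρ_b·K_d/n = 1 + 1.76 × 6.0/0.34 = 32.06.
Sorption retards both mechanisms: v_R = v/R = 0.02502 m/day, D_R = D/R = 0.02090 m²/day.
v_R·t = 0.02502 × 3170 = 79.3134 m; 2√(D_R t) = 16.28 m; argument = (79.9 − 79.3134)/16.28 = 0.03603.
C = C₀ × ½·erfc(0.03603) = 410 × 0.4797 = 197 mg/L.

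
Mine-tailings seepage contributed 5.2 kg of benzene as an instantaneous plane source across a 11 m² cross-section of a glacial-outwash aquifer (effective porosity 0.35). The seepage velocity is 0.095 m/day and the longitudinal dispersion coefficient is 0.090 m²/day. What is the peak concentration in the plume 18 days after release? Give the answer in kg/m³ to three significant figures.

The peak of an instantaneous 1D plume sits at x = vt; there the Gaussian factor is 1 and C_max = M/(n_e·A·√(4πDt)), where n_e·A is the pore area the mass is dissolved in.
√(4πDt) = √(4π × 0.090 × 18) = 4.512 m, so C_max = 5.2/(0.35 × 11 × 4.512) = 0.299 kg/m³.

0.299 kg/m³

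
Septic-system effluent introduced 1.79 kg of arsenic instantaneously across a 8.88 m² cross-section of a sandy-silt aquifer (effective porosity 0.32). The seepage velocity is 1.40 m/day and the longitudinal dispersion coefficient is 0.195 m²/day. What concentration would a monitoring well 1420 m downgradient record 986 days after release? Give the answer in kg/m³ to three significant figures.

For an instantaneous plane source, C(x,t) = M/(n_e·A·√(4πDt)) · exp(−(x−vt)²/(4Dt)), with n_e·A the pore (flow) area.
Plume center vt = 1.40 × 986 = 1380.4 m, so the well at 1420 m is 39.6 m downgradient of the peak.
√(4πDt) = 49.15 m, giving peak height M/(n_e·A·√(4πDt)) = 1.79/(0.32 × 8.88 × 49.15) = 0.01282 kg/m³.
(x−vt)²/(4Dt) = (39.6)²/(4 × 0.195 × 986) = 2.039; exp(−2.039) = 0.1302.
C = 0.01282 × 0.1302 = 0.00167 kg/m³.

0.00167 kg/m³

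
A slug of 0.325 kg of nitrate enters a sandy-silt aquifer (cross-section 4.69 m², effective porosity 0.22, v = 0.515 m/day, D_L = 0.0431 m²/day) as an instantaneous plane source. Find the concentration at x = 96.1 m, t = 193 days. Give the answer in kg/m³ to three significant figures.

For an instantaneous plane source, C(x,t) = M/(n_e·A·√(4πDt)) · exp(−(x−vt)²/(4Dt)), with n_e·A the pore (flow) area.
Plume center vt = 0.515 × 193 = 99.395 m, so the well at 96.1 m is 3.295 m upgradient of the peak.
√(4πDt) = 10.22 m, giving peak height M/(n_e·A·√(4πDt)) = 0.325/(0.22 × 4.69 × 10.22) = 0.03082 kg/m³.
(x−vt)²/(4Dt) = (-3.295)²/(4 × 0.0431 × 193) = 0.3263; exp(−0.3263) = 0.7216.
C = 0.03082 × 0.7216 = 0.0222 kg/m³.

0.0222 kg/m³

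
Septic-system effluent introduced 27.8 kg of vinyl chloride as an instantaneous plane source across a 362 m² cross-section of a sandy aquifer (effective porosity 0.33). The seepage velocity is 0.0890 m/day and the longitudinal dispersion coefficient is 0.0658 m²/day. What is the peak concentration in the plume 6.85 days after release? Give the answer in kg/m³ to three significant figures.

0.0978 kg/m³

The peak of an instantaneous 1D plume sits at x = vt; there the Gaussian factor is 1 and C_max = M/(n_e·A·√(4πDt)), where n_e·A is the pore area the mass is dissolved in.
√(4πDt) = √(4π × 0.0658 × 6.85) = 2.380 m, so C_max = 27.8/(0.33 × 362 × 2.380) = 0.0978 kg/m³.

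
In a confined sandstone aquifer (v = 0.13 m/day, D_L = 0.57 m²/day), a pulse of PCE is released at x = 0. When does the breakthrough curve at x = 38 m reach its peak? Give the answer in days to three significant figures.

261 days

For the 1D instantaneous-source solution, setting ∂C/∂t = 0 at fixed x gives v²t² + 2Dt − x² = 0, so t = (√(D² + v²x²) − D)/v².
√(D² + v²x²) = √(0.57² + 0.13² × 38²) = 4.973; v² = 0.0169.
t = (4.973 − 0.57)/0.0169 = 261 days (vs. the pure-advection estimate x/v = 292 d).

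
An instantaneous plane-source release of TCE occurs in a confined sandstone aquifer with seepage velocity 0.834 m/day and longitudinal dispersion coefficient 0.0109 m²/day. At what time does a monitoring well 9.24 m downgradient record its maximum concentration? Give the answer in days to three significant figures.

11.1 days

For the 1D instantaneous-source solution, setting ∂C/∂t = 0 at fixed x gives v²t² + 2Dt − x² = 0, so t = (√(D² + v²x²) − D)/v².
√(D² + v²x²) = √(0.0109² + 0.834² × 9.24²) = 7.706; v² = 0.695556.
t = (7.706 − 0.0109)/0.695556 = 11.1 days (vs. the pure-advection estimate x/v = 11.1 d).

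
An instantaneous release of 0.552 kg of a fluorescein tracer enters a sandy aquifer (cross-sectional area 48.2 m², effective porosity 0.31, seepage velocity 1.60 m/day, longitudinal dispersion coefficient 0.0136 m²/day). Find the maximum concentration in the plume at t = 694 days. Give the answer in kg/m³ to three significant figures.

The peak of an instantaneous 1D plume sits at x = vt; there the Gaussian factor is 1 and C_max = M/(n_e·A·√(4πDt)), where n_e·A is the pore area the mass is dissolved in.
√(4πDt) = √(4π × 0.0136 × 694) = 10.89 m, so C_max = 0.552/(0.31 × 48.2 × 10.89) = 0.00339 kg/m³.

0.00339 kg/m³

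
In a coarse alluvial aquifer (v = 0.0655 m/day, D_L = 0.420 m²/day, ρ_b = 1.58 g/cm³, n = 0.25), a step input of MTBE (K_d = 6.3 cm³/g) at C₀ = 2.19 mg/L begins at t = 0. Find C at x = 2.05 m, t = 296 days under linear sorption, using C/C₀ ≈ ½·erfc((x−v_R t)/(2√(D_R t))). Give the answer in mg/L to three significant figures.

0.573 mg/L

Retardation factor R = 1 + ρ_b·K_d/n = 1 + 1.58 × 6.3/0.25 = 40.82.
Sorption retards both mechanisms: v_R = v/R = 0.001605 m/day, D_R = D/R = 0.01029 m²/day.
v_R·t = 0.001605 × 296 = 0.47508 m; 2√(D_R t) = 3.490 m; argument = (2.05 − 0.47508)/3.490 = 0.4513.
C = C₀ × ½·erfc(0.4513) = 2.19 × 0.2617 = 0.573 mg/L.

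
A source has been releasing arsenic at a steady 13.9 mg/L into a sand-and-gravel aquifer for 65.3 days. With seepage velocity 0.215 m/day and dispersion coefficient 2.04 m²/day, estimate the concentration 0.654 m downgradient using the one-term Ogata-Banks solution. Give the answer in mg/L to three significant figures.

For a continuous step input, C/C₀ ≈ ½·erfc((x−vt)/(2√(Dt))).
vt = 0.215 × 65.3 = 14.0395 m and 2√(Dt) = 2√(2.04 × 65.3) = 23.08 m.
Argument (x−vt)/(2√(Dt)) = (0.654 − 14.0395)/23.08 = -0.5800; ½·erfc(-0.5800) = 0.7940.
C = 13.9 × 0.7940 = 11.0 mg/L.

11.0 mg/L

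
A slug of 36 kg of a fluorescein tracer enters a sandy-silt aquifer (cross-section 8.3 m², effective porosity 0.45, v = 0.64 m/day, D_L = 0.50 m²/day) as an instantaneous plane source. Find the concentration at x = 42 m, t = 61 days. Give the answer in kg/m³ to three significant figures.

0.458 kg/m³

For an instantaneous plane source, C(x,t) = M/(n_e·A·√(4πDt)) · exp(−(x−vt)²/(4Dt)), with n_e·A the pore (flow) area.
Plume center vt = 0.64 × 61 = 39.04 m, so the well at 42 m is 2.96 m downgradient of the peak.
√(4πDt) = 19.58 m, giving peak height M/(n_e·A·√(4πDt)) = 36/(0.45 × 8.3 × 19.58) = 0.4923 kg/m³.
(x−vt)²/(4Dt) = (2.96)²/(4 × 0.50 × 61) = 0.07182; exp(−0.07182) = 0.9307.
C = 0.4923 × 0.9307 = 0.458 kg/m³.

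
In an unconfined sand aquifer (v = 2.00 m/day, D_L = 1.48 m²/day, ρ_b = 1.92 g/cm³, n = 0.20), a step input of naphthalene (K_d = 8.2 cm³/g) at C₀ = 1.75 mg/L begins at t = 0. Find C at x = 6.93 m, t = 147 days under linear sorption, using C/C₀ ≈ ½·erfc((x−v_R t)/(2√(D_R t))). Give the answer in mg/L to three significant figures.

0.145 mg/L

Retardation factor R = 1 + ρ_b·K_d/n = 1 + 1.92 × 8.2/0.20 = 79.72.
Sorption retards both mechanisms: v_R = v/R = 0.02509 m/day, D_R = D/R = 0.01856 m²/day.
v_R·t = 0.02509 × 147 = 3.68823 m; 2√(D_R t) = 3.304 m; argument = (6.93 − 3.68823)/3.304 = 0.9812.
C = C₀ × ½·erfc(0.9812) = 1.75 × 0.08263 = 0.145 mg/L.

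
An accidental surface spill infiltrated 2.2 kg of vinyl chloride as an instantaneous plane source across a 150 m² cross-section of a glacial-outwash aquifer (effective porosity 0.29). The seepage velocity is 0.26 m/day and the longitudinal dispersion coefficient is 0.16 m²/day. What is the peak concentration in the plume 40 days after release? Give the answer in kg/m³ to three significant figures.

0.00564 kg/m³

The peak of an instantaneous 1D plume sits at x = vt; there the Gaussian factor is 1 and C_max = M/(n_e·A·√(4πDt)), where n_e·A is the pore area the mass is dissolved in.
√(4πDt) = √(4π × 0.16 × 40) = 8.968 m, so C_max = 2.2/(0.29 × 150 × 8.968) = 0.00564 kg/m³.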